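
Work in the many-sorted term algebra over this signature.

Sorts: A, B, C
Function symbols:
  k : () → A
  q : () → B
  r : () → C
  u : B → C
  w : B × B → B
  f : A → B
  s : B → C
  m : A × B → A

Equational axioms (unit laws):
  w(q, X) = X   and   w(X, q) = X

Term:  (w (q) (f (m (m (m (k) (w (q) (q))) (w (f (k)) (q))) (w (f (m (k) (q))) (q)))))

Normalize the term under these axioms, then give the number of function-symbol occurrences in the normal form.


1. (w (q) (f (m (m (m (k) (w (q) (q))) (w (f (k)) (q))) (w (f (m (k) (q))) (q)))))  →  (f (m (m (m (k) (w (q) (q))) (w (f (k)) (q))) (w (f (m (k) (q))) (q))))
2. (f (m (m (m (k) (w (q) (q))) (w (f (k)) (q))) (w (f (m (k) (q))) (q))))  →  (f (m (m (m (k) (q)) (w (f (k)) (q))) (w (f (m (k) (q))) (q))))
3. (f (m (m (m (k) (q)) (w (f (k)) (q))) (w (f (m (k) (q))) (q))))  →  (f (m (m (m (k) (q)) (f (k))) (w (f (m (k) (q))) (q))))
4. (f (m (m (m (k) (q)) (f (k))) (w (f (m (k) (q))) (q))))  →  (f (m (m (m (k) (q)) (f (k))) (f (m (k) (q)))))
normal form: (f (m (m (m (k) (q)) (f (k))) (f (m (k) (q)))))

size = 12


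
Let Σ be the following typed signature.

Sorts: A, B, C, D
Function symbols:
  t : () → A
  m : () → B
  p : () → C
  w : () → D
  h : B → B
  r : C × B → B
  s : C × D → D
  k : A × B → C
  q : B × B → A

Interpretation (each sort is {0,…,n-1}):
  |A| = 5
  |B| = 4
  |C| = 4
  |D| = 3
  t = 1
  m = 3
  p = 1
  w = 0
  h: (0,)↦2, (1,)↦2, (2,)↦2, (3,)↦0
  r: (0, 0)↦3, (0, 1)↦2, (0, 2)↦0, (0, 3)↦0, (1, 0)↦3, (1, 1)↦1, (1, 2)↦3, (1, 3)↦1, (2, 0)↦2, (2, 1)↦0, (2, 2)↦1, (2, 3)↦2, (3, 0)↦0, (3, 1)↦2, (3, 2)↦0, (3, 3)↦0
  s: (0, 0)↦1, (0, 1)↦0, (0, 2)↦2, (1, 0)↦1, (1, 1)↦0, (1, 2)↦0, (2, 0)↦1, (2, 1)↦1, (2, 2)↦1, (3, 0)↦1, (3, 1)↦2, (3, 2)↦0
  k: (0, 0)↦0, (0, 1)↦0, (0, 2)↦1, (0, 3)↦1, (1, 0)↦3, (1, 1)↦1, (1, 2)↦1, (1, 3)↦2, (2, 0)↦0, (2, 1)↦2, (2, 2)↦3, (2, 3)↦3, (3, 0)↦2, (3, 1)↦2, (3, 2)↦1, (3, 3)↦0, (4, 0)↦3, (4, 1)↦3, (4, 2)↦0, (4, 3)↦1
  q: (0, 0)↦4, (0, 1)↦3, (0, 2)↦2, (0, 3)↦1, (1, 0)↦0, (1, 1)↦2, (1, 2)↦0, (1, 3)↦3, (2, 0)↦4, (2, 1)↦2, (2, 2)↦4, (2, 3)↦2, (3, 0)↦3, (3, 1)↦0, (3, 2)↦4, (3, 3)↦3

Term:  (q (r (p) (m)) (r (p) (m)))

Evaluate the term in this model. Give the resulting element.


value = 2

  p = 1
  m = 3
  (r (p) (m)) = r(1, 3) = 1
  p = 1
  m = 3
  (r (p) (m)) = r(1, 3) = 1
  (q (r (p) (m)) (r (p) (m))) = q(1, 1) = 2


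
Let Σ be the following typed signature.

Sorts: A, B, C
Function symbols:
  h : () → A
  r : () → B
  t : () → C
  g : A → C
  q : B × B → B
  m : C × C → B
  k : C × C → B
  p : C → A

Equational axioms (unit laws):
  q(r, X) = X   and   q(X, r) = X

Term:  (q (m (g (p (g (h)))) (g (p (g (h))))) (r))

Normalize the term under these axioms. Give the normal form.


normal form = (m (g (p (g (h)))) (g (p (g (h)))))

1. (q (m (g (p (g (h)))) (g (p (g (h))))) (r))  →  (m (g (p (g (h)))) (g (p (g (h)))))


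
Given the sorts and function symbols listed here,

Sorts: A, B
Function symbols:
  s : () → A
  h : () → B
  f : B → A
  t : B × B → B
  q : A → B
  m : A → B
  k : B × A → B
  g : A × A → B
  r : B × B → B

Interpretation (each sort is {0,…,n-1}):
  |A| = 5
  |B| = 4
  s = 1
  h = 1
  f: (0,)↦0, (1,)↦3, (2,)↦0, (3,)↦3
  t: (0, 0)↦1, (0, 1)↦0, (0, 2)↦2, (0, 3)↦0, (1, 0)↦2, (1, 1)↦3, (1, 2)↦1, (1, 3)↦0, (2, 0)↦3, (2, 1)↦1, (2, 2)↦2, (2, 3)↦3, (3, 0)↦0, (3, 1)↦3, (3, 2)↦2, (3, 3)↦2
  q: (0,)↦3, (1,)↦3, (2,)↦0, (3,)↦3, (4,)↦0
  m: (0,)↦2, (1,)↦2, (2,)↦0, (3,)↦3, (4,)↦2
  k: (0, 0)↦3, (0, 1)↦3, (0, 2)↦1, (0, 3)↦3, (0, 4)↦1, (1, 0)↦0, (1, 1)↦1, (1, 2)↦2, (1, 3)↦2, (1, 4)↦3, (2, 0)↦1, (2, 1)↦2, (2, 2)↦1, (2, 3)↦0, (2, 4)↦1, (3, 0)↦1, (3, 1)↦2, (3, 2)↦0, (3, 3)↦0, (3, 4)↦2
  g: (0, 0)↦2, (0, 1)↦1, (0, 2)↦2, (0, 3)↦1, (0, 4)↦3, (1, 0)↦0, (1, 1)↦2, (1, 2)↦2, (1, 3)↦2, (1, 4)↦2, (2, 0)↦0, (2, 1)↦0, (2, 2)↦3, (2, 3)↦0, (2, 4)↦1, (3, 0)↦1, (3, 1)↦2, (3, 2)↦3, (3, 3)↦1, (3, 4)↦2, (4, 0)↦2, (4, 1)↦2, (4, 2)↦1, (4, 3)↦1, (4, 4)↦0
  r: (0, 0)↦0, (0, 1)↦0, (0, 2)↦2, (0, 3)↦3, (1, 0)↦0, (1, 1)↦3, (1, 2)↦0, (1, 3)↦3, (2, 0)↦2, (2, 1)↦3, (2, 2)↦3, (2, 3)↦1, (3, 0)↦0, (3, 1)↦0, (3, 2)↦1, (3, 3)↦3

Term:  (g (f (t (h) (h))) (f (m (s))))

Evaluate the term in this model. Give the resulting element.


value = 1

  h = 1
  h = 1
  (t (h) (h)) = t(1, 1) = 3
  (f (t (h) (h))) = f(3,) = 3
  s = 1
  (m (s)) = m(1,) = 2
  (f (m (s))) = f(2,) = 0
  (g (f (t (h) (h))) (f (m (s)))) = g(3, 0) = 1


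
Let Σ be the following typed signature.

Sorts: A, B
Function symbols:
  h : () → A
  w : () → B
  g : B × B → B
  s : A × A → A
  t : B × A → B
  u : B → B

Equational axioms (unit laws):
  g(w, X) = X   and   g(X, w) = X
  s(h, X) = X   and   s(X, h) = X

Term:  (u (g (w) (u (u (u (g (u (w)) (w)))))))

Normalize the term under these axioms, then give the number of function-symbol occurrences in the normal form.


1. (u (g (w) (u (u (u (g (u (w)) (w)))))))  →  (u (u (u (u (g (u (w)) (w))))))
2. (u (u (u (u (g (u (w)) (w))))))  →  (u (u (u (u (u (w))))))
normal form: (u (u (u (u (u (w))))))

size = 6


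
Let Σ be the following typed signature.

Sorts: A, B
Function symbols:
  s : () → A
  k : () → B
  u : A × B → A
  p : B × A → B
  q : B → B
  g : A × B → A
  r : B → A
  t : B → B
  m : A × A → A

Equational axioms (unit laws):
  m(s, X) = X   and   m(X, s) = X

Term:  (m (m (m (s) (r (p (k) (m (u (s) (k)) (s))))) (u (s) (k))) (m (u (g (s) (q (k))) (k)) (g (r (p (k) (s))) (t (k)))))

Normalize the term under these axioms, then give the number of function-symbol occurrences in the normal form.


1. (m (m (m (s) (r (p (k) (m (u (s) (k)) (s))))) (u (s) (k))) (m (u (g (s) (q (k))) (k)) (g (r (p (k) (s))) (t (k)))))  →  (m (m (r (p (k) (m (u (s) (k)) (s)))) (u (s) (k))) (m (u (g (s) (q (k))) (k)) (g (r (p (k) (s))) (t (k)))))
2. (m (m (r (p (k) (m (u (s) (k)) (s)))) (u (s) (k))) (m (u (g (s) (q (k))) (k)) (g (r (p (k) (s))) (t (k)))))  →  (m (m (r (p (k) (u (s) (k)))) (u (s) (k))) (m (u (g (s) (q (k))) (k)) (g (r (p (k) (s))) (t (k)))))
normal form: (m (m (r (p (k) (u (s) (k)))) (u (s) (k))) (m (u (g (s) (q (k))) (k)) (g (r (p (k) (s))) (t (k)))))

size = 25


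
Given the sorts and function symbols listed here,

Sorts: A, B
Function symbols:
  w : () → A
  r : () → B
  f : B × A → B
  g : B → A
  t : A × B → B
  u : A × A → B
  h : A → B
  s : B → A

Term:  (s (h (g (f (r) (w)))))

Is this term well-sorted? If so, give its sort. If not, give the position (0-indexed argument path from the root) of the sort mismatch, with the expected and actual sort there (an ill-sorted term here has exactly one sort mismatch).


        (r) : B
        (w) : A
      (f (r) (w)) : B
    (g (f (r) (w))) : A
  (h (g (f (r) (w)))) : B
(s (h (g (f (r) (w))))) : A

well-sorted; sort = A


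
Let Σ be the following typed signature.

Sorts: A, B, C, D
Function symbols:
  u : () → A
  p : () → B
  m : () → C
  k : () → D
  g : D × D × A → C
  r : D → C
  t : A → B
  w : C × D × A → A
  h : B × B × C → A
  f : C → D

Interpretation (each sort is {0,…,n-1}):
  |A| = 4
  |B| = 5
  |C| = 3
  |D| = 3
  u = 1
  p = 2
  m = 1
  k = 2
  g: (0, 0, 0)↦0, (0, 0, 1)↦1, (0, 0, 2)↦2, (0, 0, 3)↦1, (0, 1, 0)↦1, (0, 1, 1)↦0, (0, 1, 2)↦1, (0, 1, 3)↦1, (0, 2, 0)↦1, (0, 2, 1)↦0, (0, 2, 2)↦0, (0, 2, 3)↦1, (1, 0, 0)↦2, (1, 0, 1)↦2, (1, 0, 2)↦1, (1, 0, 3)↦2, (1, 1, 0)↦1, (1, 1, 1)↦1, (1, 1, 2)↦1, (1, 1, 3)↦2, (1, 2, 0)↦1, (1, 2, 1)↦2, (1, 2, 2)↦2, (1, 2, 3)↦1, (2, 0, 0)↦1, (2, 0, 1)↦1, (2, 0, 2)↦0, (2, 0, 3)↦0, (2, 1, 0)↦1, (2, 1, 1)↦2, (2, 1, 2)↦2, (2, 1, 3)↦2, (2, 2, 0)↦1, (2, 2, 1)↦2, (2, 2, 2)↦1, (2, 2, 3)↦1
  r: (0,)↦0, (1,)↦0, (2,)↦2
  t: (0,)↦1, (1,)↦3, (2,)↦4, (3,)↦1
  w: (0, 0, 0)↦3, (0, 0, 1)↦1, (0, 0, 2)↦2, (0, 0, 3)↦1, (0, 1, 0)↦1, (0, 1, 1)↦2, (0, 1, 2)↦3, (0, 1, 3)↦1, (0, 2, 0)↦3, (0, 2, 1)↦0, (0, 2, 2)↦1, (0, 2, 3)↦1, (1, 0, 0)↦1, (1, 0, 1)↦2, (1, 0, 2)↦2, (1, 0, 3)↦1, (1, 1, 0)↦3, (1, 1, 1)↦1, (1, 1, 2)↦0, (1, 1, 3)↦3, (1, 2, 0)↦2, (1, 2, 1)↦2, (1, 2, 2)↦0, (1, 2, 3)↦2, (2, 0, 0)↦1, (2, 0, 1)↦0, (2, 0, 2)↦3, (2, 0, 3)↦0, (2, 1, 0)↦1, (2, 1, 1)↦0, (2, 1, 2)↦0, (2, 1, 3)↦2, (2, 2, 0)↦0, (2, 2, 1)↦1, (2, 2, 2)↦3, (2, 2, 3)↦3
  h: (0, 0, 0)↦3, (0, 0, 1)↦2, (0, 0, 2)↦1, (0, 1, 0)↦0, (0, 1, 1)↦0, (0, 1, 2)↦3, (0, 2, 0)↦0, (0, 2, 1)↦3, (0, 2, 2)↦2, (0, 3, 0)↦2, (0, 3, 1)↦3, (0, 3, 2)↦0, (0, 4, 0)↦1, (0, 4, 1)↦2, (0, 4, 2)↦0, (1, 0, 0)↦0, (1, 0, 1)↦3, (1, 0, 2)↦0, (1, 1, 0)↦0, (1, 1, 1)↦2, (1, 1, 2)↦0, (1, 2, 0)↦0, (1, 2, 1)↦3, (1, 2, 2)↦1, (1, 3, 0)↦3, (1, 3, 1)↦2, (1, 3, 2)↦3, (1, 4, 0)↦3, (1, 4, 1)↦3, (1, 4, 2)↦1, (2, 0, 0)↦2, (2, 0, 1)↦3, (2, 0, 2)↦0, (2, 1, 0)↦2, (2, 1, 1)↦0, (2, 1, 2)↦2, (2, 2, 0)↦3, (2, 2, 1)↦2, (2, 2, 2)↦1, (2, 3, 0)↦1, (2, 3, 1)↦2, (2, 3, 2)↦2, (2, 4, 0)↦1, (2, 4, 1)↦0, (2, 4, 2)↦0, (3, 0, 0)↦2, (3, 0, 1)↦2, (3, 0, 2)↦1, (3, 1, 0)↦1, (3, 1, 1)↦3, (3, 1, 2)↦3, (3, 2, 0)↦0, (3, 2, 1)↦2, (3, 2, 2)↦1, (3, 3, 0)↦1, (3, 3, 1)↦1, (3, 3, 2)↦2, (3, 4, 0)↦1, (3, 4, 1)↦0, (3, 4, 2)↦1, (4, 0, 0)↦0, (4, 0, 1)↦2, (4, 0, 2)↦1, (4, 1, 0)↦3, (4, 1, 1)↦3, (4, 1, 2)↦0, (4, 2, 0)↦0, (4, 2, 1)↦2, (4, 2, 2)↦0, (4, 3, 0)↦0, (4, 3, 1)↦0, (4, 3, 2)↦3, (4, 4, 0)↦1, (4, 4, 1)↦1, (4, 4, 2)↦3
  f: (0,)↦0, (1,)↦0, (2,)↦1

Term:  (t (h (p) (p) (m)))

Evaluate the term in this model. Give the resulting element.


value = 4

  p = 2
  p = 2
  m = 1
  (h (p) (p) (m)) = h(2, 2, 1) = 2
  (t (h (p) (p) (m))) = t(2,) = 4


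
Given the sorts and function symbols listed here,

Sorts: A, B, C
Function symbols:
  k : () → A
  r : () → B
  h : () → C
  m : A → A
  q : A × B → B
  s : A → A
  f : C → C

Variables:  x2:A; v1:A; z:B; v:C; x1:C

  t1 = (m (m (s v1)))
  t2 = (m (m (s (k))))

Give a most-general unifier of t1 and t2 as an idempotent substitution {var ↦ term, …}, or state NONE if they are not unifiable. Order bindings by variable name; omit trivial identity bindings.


{v1 ↦ (k)}


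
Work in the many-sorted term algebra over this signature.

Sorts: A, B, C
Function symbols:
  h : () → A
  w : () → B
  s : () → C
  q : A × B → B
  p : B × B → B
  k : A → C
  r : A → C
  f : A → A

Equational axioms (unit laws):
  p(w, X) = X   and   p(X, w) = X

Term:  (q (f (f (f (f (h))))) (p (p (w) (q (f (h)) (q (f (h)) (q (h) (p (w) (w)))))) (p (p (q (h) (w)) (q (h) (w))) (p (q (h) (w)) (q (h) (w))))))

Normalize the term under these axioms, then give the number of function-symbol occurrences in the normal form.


1. (q (f (f (f (f (h))))) (p (p (w) (q (f (h)) (q (f (h)) (q (h) (p (w) (w)))))) (p (p (q (h) (w)) (q (h) (w))) (p (q (h) (w)) (q (h) (w))))))  →  (q (f (f (f (f (h))))) (p (q (f (h)) (q (f (h)) (q (h) (p (w) (w))))) (p (p (q (h) (w)) (q (h) (w))) (p (q (h) (w)) (q (h) (w))))))
2. (q (f (f (f (f (h))))) (p (q (f (h)) (q (f (h)) (q (h) (p (w) (w))))) (p (p (q (h) (w)) (q (h) (w))) (p (q (h) (w)) (q (h) (w))))))  →  (q (f (f (f (f (h))))) (p (q (f (h)) (q (f (h)) (q (h) (w)))) (p (p (q (h) (w)) (q (h) (w))) (p (q (h) (w)) (q (h) (w))))))
normal form: (q (f (f (f (f (h))))) (p (q (f (h)) (q (f (h)) (q (h) (w)))) (p (p (q (h) (w)) (q (h) (w))) (p (q (h) (w)) (q (h) (w))))))

size = 31


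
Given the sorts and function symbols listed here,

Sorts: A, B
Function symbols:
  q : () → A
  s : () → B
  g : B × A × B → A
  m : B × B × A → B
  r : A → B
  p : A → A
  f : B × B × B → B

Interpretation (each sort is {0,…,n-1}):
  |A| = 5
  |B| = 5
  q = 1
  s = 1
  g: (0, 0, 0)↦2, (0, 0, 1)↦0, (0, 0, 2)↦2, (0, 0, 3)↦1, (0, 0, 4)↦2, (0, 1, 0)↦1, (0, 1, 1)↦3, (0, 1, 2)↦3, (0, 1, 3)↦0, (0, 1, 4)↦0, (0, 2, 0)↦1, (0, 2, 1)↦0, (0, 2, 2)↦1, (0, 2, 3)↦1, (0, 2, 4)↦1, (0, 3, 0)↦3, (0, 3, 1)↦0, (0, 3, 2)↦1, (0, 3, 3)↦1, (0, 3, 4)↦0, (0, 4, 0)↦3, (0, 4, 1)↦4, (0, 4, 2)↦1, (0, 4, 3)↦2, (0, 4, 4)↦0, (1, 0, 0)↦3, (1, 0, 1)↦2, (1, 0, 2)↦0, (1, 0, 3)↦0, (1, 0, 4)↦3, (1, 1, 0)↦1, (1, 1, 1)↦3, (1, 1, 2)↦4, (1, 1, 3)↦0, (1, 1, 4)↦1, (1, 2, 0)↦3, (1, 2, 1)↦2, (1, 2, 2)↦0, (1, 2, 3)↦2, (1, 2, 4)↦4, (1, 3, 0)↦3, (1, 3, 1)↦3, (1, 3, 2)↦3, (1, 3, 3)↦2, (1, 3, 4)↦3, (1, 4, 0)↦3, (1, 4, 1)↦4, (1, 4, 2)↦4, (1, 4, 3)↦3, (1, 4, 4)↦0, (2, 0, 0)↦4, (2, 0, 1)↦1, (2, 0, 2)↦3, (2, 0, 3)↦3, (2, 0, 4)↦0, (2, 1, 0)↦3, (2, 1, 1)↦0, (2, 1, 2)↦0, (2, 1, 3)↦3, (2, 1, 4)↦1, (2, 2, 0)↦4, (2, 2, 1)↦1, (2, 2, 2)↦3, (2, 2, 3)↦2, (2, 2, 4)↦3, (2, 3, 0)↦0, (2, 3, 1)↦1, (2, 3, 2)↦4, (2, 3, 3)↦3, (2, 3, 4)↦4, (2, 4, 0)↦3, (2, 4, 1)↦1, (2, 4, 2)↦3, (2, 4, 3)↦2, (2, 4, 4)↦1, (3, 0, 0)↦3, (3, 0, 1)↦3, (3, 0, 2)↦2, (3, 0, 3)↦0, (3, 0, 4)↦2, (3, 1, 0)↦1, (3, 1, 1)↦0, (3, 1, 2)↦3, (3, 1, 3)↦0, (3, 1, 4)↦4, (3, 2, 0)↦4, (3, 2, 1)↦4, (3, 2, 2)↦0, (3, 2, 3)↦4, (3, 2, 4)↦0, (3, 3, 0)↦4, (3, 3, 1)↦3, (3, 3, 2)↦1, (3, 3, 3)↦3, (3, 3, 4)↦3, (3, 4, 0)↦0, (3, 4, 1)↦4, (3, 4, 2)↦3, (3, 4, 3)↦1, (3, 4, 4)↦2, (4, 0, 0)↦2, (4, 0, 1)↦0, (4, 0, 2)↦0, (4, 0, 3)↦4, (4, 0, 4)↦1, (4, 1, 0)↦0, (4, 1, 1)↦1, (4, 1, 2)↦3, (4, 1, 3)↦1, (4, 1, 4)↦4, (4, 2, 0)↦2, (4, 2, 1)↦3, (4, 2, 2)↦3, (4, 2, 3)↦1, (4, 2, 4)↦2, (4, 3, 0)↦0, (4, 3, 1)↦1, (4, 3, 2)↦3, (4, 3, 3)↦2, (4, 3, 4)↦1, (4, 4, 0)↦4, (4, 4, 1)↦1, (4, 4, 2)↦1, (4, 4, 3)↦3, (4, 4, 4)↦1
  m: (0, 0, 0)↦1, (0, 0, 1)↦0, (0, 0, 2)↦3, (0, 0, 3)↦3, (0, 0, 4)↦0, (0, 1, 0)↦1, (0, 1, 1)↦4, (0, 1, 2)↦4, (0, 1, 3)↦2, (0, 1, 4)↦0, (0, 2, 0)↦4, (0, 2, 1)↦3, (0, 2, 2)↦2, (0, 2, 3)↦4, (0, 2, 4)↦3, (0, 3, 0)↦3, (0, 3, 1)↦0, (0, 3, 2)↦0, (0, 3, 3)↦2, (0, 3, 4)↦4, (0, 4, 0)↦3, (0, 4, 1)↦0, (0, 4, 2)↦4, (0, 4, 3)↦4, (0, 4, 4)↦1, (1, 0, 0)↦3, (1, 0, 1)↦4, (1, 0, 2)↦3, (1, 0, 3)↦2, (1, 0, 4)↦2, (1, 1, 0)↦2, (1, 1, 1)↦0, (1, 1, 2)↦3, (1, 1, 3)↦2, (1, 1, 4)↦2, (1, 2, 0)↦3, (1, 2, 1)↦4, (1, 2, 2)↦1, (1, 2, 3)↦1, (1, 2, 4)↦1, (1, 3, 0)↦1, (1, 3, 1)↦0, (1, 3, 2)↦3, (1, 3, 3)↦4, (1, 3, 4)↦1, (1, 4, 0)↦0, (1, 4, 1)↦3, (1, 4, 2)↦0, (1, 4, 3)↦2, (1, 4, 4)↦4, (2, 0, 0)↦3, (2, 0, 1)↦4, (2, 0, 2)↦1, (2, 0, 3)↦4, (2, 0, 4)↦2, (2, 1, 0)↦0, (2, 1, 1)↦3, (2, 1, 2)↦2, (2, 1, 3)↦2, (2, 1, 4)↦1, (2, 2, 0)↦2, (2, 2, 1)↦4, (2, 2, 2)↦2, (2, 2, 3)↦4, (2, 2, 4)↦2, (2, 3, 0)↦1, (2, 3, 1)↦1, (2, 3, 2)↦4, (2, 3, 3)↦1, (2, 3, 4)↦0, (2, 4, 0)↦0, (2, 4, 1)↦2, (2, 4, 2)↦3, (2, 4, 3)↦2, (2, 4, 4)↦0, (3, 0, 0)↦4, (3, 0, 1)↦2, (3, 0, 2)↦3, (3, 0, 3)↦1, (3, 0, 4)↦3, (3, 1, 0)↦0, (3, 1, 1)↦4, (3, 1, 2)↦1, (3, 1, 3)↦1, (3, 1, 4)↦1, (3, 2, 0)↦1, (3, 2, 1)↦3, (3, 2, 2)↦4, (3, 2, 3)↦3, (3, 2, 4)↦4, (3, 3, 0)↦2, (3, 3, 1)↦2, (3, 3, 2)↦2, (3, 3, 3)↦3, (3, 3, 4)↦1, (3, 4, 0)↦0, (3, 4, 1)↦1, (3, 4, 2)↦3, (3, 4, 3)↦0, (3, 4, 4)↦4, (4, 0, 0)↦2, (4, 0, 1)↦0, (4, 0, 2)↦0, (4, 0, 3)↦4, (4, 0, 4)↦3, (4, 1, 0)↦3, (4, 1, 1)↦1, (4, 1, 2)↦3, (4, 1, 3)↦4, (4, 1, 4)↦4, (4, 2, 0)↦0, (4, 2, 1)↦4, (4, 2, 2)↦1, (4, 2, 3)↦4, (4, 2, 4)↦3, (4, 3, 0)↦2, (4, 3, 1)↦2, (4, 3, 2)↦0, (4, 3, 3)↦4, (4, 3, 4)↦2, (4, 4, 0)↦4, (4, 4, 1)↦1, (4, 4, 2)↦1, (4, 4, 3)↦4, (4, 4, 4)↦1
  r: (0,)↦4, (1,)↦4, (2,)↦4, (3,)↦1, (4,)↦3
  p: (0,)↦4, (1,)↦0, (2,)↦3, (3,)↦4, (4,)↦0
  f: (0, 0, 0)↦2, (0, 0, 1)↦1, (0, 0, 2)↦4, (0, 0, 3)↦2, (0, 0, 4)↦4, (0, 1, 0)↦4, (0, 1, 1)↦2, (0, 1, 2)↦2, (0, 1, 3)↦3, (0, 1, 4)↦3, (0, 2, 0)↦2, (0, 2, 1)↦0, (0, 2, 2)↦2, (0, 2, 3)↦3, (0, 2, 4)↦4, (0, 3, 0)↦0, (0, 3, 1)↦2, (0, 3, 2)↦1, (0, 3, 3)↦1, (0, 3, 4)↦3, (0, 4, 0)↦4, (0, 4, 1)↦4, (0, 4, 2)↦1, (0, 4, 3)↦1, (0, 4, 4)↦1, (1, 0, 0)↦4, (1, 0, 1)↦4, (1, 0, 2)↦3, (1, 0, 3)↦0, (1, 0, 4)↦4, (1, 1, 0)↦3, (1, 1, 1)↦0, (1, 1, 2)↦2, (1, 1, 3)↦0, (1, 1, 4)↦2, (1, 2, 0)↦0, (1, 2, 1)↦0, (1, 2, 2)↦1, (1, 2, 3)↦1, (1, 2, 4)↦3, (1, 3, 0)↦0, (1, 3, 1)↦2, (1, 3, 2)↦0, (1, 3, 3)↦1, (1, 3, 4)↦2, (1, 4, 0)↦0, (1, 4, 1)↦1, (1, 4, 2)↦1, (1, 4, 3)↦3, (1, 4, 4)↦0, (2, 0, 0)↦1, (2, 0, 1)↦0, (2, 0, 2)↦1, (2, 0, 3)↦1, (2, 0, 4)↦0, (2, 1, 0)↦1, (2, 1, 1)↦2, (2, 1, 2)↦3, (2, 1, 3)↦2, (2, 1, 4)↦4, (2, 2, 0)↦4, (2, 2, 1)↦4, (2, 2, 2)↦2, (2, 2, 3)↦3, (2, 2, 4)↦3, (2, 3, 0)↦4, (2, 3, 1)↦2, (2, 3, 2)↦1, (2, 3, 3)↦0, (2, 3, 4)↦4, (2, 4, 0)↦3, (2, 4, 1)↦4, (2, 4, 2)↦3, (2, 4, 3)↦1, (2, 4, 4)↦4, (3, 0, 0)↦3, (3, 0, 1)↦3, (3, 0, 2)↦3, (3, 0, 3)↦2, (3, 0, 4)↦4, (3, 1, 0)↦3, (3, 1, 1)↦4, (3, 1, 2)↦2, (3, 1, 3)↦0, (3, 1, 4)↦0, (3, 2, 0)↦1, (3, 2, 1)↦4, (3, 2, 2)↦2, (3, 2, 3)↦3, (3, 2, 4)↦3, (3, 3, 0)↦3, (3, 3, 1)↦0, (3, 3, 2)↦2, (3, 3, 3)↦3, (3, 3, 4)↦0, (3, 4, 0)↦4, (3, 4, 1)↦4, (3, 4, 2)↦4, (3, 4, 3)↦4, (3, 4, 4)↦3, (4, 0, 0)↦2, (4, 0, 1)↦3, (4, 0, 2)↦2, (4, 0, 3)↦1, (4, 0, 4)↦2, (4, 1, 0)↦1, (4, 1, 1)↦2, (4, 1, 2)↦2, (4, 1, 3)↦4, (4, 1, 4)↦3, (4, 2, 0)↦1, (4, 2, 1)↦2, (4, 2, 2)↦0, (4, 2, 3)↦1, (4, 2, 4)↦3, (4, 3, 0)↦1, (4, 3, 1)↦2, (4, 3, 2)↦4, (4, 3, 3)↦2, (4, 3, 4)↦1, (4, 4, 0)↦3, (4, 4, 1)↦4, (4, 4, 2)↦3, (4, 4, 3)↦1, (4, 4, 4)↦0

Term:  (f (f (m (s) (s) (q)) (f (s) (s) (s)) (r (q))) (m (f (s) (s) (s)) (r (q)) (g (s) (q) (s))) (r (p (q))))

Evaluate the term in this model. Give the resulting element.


  s = 1
  s = 1
  q = 1
  (m (s) (s) (q)) = m(1, 1, 1) = 0
  s = 1
  s = 1
  s = 1
  (f (s) (s) (s)) = f(1, 1, 1) = 0
  q = 1
  (r (q)) = r(1,) = 4
  (f (m (s) (s) (q)) (f (s) (s) (s)) (r (q))) = f(0, 0, 4) = 4
  s = 1
  s = 1
  s = 1
  (f (s) (s) (s)) = f(1, 1, 1) = 0
  q = 1
  (r (q)) = r(1,) = 4
  s = 1
  q = 1
  s = 1
  (g (s) (q) (s)) = g(1, 1, 1) = 3
  (m (f (s) (s) (s)) (r (q)) (g (s) (q) (s))) = m(0, 4, 3) = 4
  q = 1
  (p (q)) = p(1,) = 0
  (r (p (q))) = r(0,) = 4
  (f (f (m (s) (s) (q)) (f (s) (s) (s)) (r (q))) (m (f (s) (s) (s)) (r (q)) (g (s) (q) (s))) (r (p (q)))) = f(4, 4, 4) = 0

value = 0


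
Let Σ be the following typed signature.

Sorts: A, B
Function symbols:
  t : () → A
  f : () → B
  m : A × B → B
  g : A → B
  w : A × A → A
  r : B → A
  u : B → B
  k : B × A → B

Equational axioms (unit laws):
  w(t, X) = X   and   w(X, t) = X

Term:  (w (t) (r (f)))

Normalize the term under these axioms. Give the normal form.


normal form = (r (f))

1. (w (t) (r (f)))  →  (r (f))


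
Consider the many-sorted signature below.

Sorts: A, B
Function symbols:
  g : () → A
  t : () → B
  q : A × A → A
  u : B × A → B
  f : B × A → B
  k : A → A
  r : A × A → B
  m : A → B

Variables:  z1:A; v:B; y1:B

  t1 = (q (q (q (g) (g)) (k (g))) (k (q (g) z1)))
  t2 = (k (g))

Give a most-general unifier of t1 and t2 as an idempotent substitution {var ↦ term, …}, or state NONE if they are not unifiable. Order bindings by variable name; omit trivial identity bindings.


NONE (not unifiable)

head clash or occurs-check failure — not unifiable


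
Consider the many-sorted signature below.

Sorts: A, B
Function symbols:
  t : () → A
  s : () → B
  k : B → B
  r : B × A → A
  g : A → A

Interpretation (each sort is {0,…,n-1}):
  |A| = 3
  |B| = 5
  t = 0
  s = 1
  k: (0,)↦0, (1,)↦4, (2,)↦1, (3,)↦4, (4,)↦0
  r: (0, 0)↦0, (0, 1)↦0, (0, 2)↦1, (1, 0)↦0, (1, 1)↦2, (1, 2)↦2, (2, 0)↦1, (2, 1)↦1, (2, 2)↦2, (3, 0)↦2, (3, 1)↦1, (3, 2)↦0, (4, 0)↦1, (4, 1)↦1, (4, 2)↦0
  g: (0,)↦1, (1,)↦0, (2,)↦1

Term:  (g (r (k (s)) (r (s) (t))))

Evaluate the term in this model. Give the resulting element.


  s = 1
  (k (s)) = k(1,) = 4
  s = 1
  t = 0
  (r (s) (t)) = r(1, 0) = 0
  (r (k (s)) (r (s) (t))) = r(4, 0) = 1
  (g (r (k (s)) (r (s) (t)))) = g(1,) = 0

value = 0


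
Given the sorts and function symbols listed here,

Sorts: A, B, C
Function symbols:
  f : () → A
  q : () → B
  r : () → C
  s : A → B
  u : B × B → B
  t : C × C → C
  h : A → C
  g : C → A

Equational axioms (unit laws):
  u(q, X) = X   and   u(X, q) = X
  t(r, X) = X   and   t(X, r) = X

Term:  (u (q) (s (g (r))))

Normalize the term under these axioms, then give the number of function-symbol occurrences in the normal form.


size = 3

1. (u (q) (s (g (r))))  →  (s (g (r)))
normal form: (s (g (r)))


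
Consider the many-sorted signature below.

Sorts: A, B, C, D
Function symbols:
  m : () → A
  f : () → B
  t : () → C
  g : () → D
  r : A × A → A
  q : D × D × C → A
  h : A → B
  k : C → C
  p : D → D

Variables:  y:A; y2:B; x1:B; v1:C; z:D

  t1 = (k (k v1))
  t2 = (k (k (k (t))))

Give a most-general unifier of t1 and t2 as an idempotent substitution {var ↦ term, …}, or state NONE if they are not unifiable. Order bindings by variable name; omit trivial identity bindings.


{v1 ↦ (k (t))}


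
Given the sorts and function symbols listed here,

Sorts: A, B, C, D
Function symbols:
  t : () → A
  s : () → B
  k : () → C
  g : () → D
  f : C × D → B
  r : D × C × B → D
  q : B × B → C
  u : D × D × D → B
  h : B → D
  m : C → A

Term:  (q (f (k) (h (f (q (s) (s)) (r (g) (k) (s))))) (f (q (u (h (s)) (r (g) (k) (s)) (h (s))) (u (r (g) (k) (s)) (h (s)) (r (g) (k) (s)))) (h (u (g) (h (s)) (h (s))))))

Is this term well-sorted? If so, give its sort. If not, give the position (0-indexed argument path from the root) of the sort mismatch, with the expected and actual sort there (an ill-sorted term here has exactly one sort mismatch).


well-sorted; sort = C

    (k) : C
          (s) : B
          (s) : B
        (q (s) (s)) : C
          (g) : D
          (k) : C
          (s) : B
        (r (g) (k) (s)) : D
      (f (q (s) (s)) (r (g) (k) (s))) : B
    (h (f (q (s) (s)) (r (g) (k) (s)))) : D
  (f (k) (h (f (q (s) (s)) (r (g) (k) (s))))) : B
          (s) : B
        (h (s)) : D
          (g) : D
          (k) : C
          (s) : B
        (r (g) (k) (s)) : D
          (s) : B
        (h (s)) : D
      (u (h (s)) (r (g) (k) (s)) (h (s))) : B
          (g) : D
          (k) : C
          (s) : B
        (r (g) (k) (s)) : D
          (s) : B
        (h (s)) : D
          (g) : D
          (k) : C
          (s) : B
        (r (g) (k) (s)) : D
      (u (r (g) (k) (s)) (h (s)) (r (g) (k) (s))) : B
    (q (u (h (s)) (r (g) (k) (s)) (h (s))) (u (r (g) (k) (s)) (h (s)) (r (g) (k) (s)))) : C
        (g) : D
          (s) : B
        (h (s)) : D
          (s) : B
        (h (s)) : D
      (u (g) (h (s)) (h (s))) : B
    (h (u (g) (h (s)) (h (s)))) : D
  (f (q (u (h (s)) (r (g) (k) (s)) (h (s))) (u (r (g) (k) (s)) (h (s)) (r (g) (k) (s)))) (h (u (g) (h (s)) (h (s))))) : B
(q (f (k) (h (f (q (s) (s)) (r (g) (k) (s))))) (f (q (u (h (s)) (r (g) (k) (s)) (h (s))) (u (r (g) (k) (s)) (h (s)) (r (g) (k) (s)))) (h (u (g) (h (s)) (h (s)))))) : C


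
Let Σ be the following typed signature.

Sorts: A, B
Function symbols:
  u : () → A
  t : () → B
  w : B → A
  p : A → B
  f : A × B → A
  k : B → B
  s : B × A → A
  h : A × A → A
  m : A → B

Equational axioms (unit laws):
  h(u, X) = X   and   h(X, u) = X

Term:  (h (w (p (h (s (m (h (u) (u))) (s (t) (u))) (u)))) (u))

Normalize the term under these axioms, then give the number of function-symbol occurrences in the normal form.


1. (h (w (p (h (s (m (h (u) (u))) (s (t) (u))) (u)))) (u))  →  (w (p (h (s (m (h (u) (u))) (s (t) (u))) (u))))
2. (w (p (h (s (m (h (u) (u))) (s (t) (u))) (u))))  →  (w (p (s (m (h (u) (u))) (s (t) (u)))))
3. (w (p (s (m (h (u) (u))) (s (t) (u)))))  →  (w (p (s (m (u)) (s (t) (u)))))
normal form: (w (p (s (m (u)) (s (t) (u)))))

size = 8


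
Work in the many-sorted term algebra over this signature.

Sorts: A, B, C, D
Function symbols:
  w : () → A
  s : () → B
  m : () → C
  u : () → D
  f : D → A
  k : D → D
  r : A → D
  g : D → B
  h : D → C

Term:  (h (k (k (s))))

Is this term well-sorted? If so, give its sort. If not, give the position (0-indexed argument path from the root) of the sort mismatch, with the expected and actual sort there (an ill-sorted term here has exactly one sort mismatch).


      (s) : B
    (k (s)) : ✗ arg 0 at [0, 0, 0] has sort B, expected D

ill-sorted at position [0, 0, 0]: expected D, got B


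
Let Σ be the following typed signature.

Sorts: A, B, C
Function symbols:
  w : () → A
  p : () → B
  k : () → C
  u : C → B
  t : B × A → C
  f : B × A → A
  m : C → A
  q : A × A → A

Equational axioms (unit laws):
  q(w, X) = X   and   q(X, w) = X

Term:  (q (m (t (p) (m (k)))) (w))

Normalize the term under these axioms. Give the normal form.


normal form = (m (t (p) (m (k))))

1. (q (m (t (p) (m (k)))) (w))  →  (m (t (p) (m (k))))


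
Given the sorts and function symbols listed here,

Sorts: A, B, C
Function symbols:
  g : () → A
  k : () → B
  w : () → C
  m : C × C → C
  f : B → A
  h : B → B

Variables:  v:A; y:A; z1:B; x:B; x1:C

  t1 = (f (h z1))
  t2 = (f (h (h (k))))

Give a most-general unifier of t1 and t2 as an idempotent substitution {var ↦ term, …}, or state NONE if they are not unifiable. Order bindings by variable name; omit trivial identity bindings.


{z1 ↦ (h (k))}


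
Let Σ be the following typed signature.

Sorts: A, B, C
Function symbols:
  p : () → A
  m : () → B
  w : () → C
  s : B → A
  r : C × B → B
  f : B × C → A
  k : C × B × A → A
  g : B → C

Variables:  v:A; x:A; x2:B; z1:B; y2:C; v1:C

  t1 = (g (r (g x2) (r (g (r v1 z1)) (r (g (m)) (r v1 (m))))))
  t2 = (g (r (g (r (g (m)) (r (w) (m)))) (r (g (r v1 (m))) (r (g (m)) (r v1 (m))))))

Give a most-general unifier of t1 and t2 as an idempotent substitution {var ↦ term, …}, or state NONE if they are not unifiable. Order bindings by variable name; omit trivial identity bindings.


{x2 ↦ (r (g (m)) (r (w) (m))), z1 ↦ (m)}


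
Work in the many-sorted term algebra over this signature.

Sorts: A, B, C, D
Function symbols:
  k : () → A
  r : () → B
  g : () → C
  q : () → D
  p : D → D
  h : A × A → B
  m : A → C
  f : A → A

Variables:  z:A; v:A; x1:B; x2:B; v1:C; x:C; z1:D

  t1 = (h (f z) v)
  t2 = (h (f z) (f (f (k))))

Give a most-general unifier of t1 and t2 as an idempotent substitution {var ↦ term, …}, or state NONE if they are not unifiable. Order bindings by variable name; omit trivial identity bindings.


{v ↦ (f (f (k)))}


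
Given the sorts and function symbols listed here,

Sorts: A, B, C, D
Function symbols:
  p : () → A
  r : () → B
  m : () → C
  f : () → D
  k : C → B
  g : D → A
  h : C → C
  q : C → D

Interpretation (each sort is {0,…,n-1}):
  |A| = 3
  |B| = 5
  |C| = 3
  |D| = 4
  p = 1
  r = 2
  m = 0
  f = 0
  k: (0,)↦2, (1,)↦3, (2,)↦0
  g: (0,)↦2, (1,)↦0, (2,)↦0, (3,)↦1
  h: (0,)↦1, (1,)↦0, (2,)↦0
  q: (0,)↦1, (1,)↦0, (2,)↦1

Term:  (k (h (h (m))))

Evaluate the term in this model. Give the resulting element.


  m = 0
  (h (m)) = h(0,) = 1
  (h (h (m))) = h(1,) = 0
  (k (h (h (m)))) = k(0,) = 2

value = 2


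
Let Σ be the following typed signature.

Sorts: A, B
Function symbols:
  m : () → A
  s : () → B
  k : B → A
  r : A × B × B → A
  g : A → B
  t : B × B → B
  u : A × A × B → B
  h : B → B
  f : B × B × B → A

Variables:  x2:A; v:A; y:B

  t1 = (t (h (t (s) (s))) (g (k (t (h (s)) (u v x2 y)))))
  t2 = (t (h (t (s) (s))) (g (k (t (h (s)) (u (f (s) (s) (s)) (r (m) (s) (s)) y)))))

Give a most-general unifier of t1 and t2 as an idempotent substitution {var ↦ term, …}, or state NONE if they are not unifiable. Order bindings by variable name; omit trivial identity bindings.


{v ↦ (f (s) (s) (s)), x2 ↦ (r (m) (s) (s))}


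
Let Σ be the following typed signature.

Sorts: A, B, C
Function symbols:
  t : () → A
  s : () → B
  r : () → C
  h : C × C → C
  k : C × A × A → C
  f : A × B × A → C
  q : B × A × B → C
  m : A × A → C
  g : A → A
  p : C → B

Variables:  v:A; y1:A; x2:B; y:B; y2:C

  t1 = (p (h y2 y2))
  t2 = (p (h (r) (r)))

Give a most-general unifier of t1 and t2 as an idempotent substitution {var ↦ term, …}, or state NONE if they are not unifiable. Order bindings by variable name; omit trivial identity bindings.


{y2 ↦ (r)}


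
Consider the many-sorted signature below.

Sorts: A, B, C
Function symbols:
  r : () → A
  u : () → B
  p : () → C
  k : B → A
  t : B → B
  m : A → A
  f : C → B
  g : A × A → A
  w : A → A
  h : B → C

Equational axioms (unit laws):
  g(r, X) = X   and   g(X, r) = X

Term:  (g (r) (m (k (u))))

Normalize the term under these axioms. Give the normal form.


1. (g (r) (m (k (u))))  →  (m (k (u)))

normal form = (m (k (u)))


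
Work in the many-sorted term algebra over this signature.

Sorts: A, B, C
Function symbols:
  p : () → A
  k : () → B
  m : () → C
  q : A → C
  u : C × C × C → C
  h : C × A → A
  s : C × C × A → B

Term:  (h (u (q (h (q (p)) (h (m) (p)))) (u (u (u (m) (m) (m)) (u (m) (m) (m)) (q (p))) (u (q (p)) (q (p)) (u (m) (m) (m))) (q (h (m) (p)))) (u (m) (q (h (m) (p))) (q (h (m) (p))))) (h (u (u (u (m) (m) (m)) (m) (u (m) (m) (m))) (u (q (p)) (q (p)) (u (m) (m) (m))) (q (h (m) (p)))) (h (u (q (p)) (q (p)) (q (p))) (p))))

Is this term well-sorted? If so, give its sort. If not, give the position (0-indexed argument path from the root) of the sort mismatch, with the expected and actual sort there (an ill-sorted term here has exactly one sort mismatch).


          (p) : A
        (q (p)) : C
          (m) : C
          (p) : A
        (h (m) (p)) : A
      (h (q (p)) (h (m) (p))) : A
    (q (h (q (p)) (h (m) (p)))) : C
          (m) : C
          (m) : C
          (m) : C
        (u (m) (m) (m)) : C
          (m) : C
          (m) : C
          (m) : C
        (u (m) (m) (m)) : C
          (p) : A
        (q (p)) : C
      (u (u (m) (m) (m)) (u (m) (m) (m)) (q (p))) : C
          (p) : A
        (q (p)) : C
          (p) : A
        (q (p)) : C
          (m) : C
          (m) : C
          (m) : C
        (u (m) (m) (m)) : C
      (u (q (p)) (q (p)) (u (m) (m) (m))) : C
          (m) : C
          (p) : A
        (h (m) (p)) : A
      (q (h (m) (p))) : C
    (u (u (u (m) (m) (m)) (u (m) (m) (m)) (q (p))) (u (q (p)) (q (p)) (u (m) (m) (m))) (q (h (m) (p)))) : C
      (m) : C
          (m) : C
          (p) : A
        (h (m) (p)) : A
      (q (h (m) (p))) : C
          (m) : C
          (p) : A
        (h (m) (p)) : A
      (q (h (m) (p))) : C
    (u (m) (q (h (m) (p))) (q (h (m) (p)))) : C
  (u (q (h (q (p)) (h (m) (p)))) (u (u (u (m) (m) (m)) (u (m) (m) (m)) (q (p))) (u (q (p)) (q (p)) (u (m) (m) (m))) (q (h (m) (p)))) (u (m) (q (h (m) (p))) (q (h (m) (p))))) : C
          (m) : C
          (m) : C
          (m) : C
        (u (m) (m) (m)) : C
        (m) : C
          (m) : C
          (m) : C
          (m) : C
        (u (m) (m) (m)) : C
      (u (u (m) (m) (m)) (m) (u (m) (m) (m))) : C
          (p) : A
        (q (p)) : C
          (p) : A
        (q (p)) : C
          (m) : C
          (m) : C
          (m) : C
        (u (m) (m) (m)) : C
      (u (q (p)) (q (p)) (u (m) (m) (m))) : C
          (m) : C
          (p) : A
        (h (m) (p)) : A
      (q (h (m) (p))) : C
    (u (u (u (m) (m) (m)) (m) (u (m) (m) (m))) (u (q (p)) (q (p)) (u (m) (m) (m))) (q (h (m) (p)))) : C
          (p) : A
        (q (p)) : C
          (p) : A
        (q (p)) : C
          (p) : A
        (q (p)) : C
      (u (q (p)) (q (p)) (q (p))) : C
      (p) : A
    (h (u (q (p)) (q (p)) (q (p))) (p)) : A
  (h (u (u (u (m) (m) (m)) (m) (u (m) (m) (m))) (u (q (p)) (q (p)) (u (m) (m) (m))) (q (h (m) (p)))) (h (u (q (p)) (q (p)) (q (p))) (p))) : A
(h (u (q (h (q (p)) (h (m) (p)))) (u (u (u (m) (m) (m)) (u (m) (m) (m)) (q (p))) (u (q (p)) (q (p)) (u (m) (m) (m))) (q (h (m) (p)))) (u (m) (q (h (m) (p))) (q (h (m) (p))))) (h (u (u (u (m) (m) (m)) (m) (u (m) (m) (m))) (u (q (p)) (q (p)) (u (m) (m) (m))) (q (h (m) (p)))) (h (u (q (p)) (q (p)) (q (p))) (p)))) : A

well-sorted; sort = A


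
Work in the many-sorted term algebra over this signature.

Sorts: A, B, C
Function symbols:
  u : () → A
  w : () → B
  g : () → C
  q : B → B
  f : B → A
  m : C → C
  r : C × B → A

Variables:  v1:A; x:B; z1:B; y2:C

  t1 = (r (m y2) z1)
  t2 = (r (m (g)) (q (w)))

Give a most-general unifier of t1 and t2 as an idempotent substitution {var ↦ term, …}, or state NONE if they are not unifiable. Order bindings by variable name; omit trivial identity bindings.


{y2 ↦ (g), z1 ↦ (q (w))}


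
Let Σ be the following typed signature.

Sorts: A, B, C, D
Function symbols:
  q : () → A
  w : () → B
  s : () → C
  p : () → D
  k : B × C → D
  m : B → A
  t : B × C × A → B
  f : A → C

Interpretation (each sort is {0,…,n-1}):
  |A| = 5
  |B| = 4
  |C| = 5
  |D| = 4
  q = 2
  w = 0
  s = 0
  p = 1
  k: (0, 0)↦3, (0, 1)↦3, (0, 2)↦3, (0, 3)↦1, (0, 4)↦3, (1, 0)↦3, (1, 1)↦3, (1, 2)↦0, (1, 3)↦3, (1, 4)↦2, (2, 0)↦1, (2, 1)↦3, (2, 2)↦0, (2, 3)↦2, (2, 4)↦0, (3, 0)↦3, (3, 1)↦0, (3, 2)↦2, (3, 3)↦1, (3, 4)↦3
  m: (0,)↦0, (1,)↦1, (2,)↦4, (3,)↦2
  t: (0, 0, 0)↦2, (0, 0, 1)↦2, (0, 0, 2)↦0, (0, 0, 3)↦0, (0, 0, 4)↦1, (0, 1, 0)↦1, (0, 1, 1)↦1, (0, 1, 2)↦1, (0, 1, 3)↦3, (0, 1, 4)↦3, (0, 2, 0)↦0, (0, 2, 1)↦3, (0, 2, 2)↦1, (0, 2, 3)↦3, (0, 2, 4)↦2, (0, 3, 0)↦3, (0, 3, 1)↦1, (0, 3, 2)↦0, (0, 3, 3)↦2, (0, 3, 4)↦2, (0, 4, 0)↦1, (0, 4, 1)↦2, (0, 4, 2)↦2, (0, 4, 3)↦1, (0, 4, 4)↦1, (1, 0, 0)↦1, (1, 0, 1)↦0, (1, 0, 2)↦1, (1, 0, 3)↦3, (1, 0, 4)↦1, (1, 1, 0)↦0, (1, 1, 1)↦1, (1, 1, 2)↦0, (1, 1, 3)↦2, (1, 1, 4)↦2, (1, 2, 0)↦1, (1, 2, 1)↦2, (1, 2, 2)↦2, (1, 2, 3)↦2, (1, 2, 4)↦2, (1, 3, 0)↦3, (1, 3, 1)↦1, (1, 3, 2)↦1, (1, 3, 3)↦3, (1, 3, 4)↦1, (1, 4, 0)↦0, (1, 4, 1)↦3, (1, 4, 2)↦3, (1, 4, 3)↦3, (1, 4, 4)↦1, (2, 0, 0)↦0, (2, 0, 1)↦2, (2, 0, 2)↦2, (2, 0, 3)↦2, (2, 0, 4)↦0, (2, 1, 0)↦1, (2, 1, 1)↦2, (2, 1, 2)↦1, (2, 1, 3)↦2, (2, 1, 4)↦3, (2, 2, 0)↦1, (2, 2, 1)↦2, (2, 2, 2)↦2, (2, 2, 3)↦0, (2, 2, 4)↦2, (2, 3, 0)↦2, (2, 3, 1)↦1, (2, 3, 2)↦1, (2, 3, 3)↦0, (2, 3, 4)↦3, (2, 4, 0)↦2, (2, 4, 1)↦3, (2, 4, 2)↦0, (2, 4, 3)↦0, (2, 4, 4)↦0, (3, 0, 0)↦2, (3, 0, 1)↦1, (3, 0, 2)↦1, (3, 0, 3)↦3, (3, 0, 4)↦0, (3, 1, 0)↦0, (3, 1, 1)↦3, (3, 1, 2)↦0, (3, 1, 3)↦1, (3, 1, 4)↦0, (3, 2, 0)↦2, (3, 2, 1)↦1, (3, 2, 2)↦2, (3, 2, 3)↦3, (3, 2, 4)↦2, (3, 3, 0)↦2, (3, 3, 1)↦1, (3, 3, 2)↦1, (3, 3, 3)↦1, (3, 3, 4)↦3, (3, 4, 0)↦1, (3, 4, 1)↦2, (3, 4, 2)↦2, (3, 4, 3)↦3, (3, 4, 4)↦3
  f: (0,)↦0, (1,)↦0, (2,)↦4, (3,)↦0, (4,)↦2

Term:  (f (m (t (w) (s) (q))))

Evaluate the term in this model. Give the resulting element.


value = 0

  w = 0
  s = 0
  q = 2
  (t (w) (s) (q)) = t(0, 0, 2) = 0
  (m (t (w) (s) (q))) = m(0,) = 0
  (f (m (t (w) (s) (q)))) = f(0,) = 0


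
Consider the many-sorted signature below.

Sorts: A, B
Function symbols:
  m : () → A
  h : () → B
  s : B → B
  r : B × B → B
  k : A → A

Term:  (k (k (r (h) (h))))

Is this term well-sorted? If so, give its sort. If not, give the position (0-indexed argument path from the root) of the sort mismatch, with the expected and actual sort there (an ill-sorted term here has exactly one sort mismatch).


ill-sorted at position [0, 0]: expected A, got B

      (h) : B
      (h) : B
    (r (h) (h)) : B
  (k (r (h) (h))) : ✗ arg 0 at [0, 0] has sort B, expected A


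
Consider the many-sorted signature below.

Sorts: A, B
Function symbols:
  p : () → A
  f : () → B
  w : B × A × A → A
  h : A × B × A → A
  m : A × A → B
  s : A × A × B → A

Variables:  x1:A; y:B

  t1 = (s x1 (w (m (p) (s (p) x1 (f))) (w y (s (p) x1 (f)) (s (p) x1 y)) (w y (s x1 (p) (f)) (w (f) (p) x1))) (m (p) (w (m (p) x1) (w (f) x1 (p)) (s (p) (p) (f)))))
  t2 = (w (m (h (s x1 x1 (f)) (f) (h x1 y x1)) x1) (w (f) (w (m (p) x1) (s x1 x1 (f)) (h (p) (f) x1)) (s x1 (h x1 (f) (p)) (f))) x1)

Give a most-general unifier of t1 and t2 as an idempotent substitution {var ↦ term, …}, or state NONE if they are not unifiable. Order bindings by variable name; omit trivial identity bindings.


head clash or occurs-check failure — not unifiable

NONE (not unifiable)


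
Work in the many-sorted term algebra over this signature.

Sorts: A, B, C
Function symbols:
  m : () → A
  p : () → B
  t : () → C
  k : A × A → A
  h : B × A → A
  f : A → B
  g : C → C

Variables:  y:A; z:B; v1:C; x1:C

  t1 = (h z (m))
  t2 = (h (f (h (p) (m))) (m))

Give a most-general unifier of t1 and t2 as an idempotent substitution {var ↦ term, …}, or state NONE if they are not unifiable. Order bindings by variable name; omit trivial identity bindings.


{z ↦ (f (h (p) (m)))}


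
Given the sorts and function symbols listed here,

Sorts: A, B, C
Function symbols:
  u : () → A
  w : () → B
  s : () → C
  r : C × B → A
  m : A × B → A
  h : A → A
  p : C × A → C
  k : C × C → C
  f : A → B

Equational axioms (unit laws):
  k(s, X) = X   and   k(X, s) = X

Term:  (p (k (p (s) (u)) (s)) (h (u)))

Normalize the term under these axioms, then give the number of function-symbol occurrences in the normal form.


size = 6

1. (p (k (p (s) (u)) (s)) (h (u)))  →  (p (p (s) (u)) (h (u)))
normal form: (p (p (s) (u)) (h (u)))


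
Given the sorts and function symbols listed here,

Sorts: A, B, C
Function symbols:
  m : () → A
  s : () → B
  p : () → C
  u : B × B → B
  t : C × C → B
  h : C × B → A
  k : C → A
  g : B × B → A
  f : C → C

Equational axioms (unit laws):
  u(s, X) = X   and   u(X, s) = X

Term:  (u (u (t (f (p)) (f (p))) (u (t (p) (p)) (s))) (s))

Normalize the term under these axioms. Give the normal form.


normal form = (u (t (f (p)) (f (p))) (t (p) (p)))

1. (u (u (t (f (p)) (f (p))) (u (t (p) (p)) (s))) (s))  →  (u (t (f (p)) (f (p))) (u (t (p) (p)) (s)))
2. (u (t (f (p)) (f (p))) (u (t (p) (p)) (s)))  →  (u (t (f (p)) (f (p))) (t (p) (p)))


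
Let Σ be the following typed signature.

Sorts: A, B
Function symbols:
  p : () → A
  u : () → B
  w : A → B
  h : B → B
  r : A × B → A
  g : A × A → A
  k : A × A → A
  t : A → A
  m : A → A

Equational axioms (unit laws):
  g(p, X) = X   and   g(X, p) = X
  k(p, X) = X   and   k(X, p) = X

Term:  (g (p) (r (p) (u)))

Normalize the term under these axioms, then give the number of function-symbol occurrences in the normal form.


1. (g (p) (r (p) (u)))  →  (r (p) (u))
normal form: (r (p) (u))

size = 3


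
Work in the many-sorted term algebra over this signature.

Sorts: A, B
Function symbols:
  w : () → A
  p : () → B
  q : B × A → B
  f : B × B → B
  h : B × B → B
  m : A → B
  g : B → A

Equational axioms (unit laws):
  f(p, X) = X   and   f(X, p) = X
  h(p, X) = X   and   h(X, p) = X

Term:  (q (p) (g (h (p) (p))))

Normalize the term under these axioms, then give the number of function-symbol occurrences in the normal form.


1. (q (p) (g (h (p) (p))))  →  (q (p) (g (p)))
normal form: (q (p) (g (p)))

size = 4


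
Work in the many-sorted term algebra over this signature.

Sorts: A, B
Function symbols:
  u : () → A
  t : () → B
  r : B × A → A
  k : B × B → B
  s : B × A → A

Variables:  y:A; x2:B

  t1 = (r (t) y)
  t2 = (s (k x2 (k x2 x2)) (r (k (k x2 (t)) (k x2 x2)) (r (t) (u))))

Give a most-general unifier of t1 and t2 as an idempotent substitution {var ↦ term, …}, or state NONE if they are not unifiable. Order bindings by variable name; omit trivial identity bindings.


head clash or occurs-check failure — not unifiable

NONE (not unifiable)


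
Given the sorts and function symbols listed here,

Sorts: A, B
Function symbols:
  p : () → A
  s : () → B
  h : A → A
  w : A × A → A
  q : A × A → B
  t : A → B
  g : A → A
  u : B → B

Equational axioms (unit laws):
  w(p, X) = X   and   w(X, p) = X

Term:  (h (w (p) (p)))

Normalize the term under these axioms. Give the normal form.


normal form = (h (p))

1. (h (w (p) (p)))  →  (h (p))
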